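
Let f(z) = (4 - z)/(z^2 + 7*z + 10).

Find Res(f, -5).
-3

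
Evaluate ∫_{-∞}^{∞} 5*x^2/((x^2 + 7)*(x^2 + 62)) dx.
pi*(-sqrt(7) + sqrt(62))/11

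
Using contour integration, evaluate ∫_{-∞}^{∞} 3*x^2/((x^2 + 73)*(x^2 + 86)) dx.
Let f(z) = 3*z^2/((z^2 + 73)*(z^2 + 86)). The denominator has no real zeros and deg Q - deg P = 2 ≥ 2, so the integral of f over the upper semicircle |z| = R tends to 0 as R → ∞. Closing the contour in the upper half-plane,
  ∫_{-∞}^{∞} f(x) dx = 2πi · Σ Res(f, z_k)  over the poles with Im z_k > 0.

Zeros of the denominator: z^2 + 73 = 0 gives z = ±sqrt(73)*I; z^2 + 86 = 0 gives z = ±sqrt(86)*I.
Upper half-plane: z = sqrt(73)*I, z = sqrt(86)*I (simple).

Each pole is a simple zero of Q(z) = z^4 + 159*z^2 + 6278, so Res(f, z₀) = P(z₀)/Q'(z₀) with P(z) = 3*z^2, Q'(z) = 4*z^3 + 318*z:
  Res(f, sqrt(73)*I) = (-219)/(26*sqrt(73)*I) = 3*sqrt(73)*I/26
  Res(f, sqrt(86)*I) = (-258)/(-26*sqrt(86)*I) = -3*sqrt(86)*I/26

Sum of residues: 3*I*(-sqrt(86) + sqrt(73))/26
∫_{-∞}^{∞} f(x) dx = 2πi · (3*I*(-sqrt(86) + sqrt(73))/26) = 3*pi*(-sqrt(73) + sqrt(86))/13

Final answer: 3*pi*(-sqrt(73) + sqrt(86))/13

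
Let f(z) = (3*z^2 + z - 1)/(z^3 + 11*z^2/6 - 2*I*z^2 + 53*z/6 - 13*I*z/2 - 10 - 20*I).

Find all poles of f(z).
The singularities of f are the zeros of the denominator. Factoring,
  z^3 + 11*z^2/6 - 2*I*z^2 + 53*z/6 - 13*I*z/2 - 10 - 20*I = (z + 1 - 3*I)*(z + 3/2 + 3*I)*(z - 2/3 - 2*I)
so the candidates are z = -1 + 3*I, z = -3/2 - 3*I, z = 2/3 + 2*I.

Check the numerator P(z) = 3*z^2 + z - 1 at each one:
  P(-1 + 3*I) = -26 - 15*I ≠ 0, so z = -1 + 3*I is a (simple) pole.
  P(-3/2 - 3*I) = -91/4 + 24*I ≠ 0, so z = -3/2 - 3*I is a (simple) pole.
  P(2/3 + 2*I) = -11 + 10*I ≠ 0, so z = 2/3 + 2*I is a (simple) pole.

Poles of f: {-3/2 - 3*I, -1 + 3*I, 2/3 + 2*I}

Final answer: {-3/2 - 3*I, -1 + 3*I, 2/3 + 2*I}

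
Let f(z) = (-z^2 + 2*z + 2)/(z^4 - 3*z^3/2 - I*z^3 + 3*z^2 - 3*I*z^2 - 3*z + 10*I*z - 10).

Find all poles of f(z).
The singularities of f are the zeros of the denominator. Factoring,
  z^4 - 3*z^3/2 - I*z^3 + 3*z^2 - 3*I*z^2 - 3*z + 10*I*z - 10 = (z - 1 - 3*I)*(z + 1/2 + I)*(z - 2)*(z + 1 + I)
so the candidates are z = 1 + 3*I, z = -1/2 - I, z = 2, z = -1 - I.

Check the numerator P(z) = -z^2 + 2*z + 2 at each one:
  P(1 + 3*I) = 12 ≠ 0, so z = 1 + 3*I is a (simple) pole.
  P(-1/2 - I) = 7/4 - 3*I ≠ 0, so z = -1/2 - I is a (simple) pole.
  P(2) = 2 ≠ 0, so z = 2 is a (simple) pole.
  P(-1 - I) = -4*I ≠ 0, so z = -1 - I is a (simple) pole.

Poles of f: {-1 - I, -1/2 - I, 1 + 3*I, 2}

Final answer: {-1 - I, -1/2 - I, 1 + 3*I, 2}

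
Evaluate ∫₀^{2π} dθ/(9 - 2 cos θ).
Call the integral J. The integrand is 2π-periodic and we integrate over a full period, so shifting θ does not change the value (θ → θ + π flips the sign of the trig term). Hence
  J = ∫₀^{2π} dθ/(9 + 2 cos θ).
Put z = e^{iθ}: then cos θ = (z + 1/z)/2, dθ = dz/(iz), and z runs once counterclockwise around |z| = 1:
  J = ∮_{|z|=1} 1/(9 + 2*(z + 1/z)/2) · dz/(iz) = (2/i) ∮_{|z|=1} dz/(2*z^2 + 18*z + 2).
The roots of 2*z^2 + 18*z + 2 are z = (-9 ± sqrt(9^2 - 2^2))/2, with sqrt(77) = sqrt(77); their product is 1, so only z₊ = -9/2 + sqrt(77)/2 lies inside the unit circle (z₋ = -9/2 - sqrt(77)/2 lies outside).
z₊ is a simple zero of q(z) = 2*z^2 + 18*z + 2, so Res(1/q, z₊) = 1/q'(z₊) with q'(z) = 4*z + 18; and q'(z₊) = 2*(z₊ - z₋) = 2*sqrt(77).
Therefore J = (2/i) · 2πi · 1/(2*sqrt(77)) = 2*pi/(sqrt(77)) = 2*sqrt(77)*pi/77

Final answer: 2*sqrt(77)*pi/77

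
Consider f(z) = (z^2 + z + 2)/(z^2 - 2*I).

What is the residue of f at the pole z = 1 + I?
Write f(z) = P(z)/Q(z) with P(z) = z^2 + z + 2 and Q(z) = z^2 - 2*I.
The denominator factors as Q(z) = (z - 1 - I)*(z + 1 + I), so z = 1 + I is a simple zero of Q and P is analytic there; z = 1 + I is therefore a simple pole and
  Res(f, z₀) = P(z₀)/Q'(z₀).

Q'(z) = 2*z, so Q'(1 + I) = 2 + 2*I.
P(1 + I) = 3 + 3*I.

Res(f, 1 + I) = (3 + 3*I)/(2 + 2*I) = 3/2

Final answer: 3/2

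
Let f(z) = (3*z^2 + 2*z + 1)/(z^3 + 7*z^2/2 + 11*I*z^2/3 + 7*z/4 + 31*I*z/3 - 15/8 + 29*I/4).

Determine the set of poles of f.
The singularities of f are the zeros of the denominator. Factoring,
  z^3 + 7*z^2/2 + 11*I*z^2/3 + 7*z/4 + 31*I*z/3 - 15/8 + 29*I/4 = (z + 3/2 + 2*I/3)*(z + 3/2)*(z + 1/2 + 3*I)
so the candidates are z = -3/2 - 2*I/3, z = -3/2, z = -1/2 - 3*I.

Check the numerator P(z) = 3*z^2 + 2*z + 1 at each one:
  P(-3/2 - 2*I/3) = 41/12 + 14*I/3 ≠ 0, so z = -3/2 - 2*I/3 is a (simple) pole.
  P(-3/2) = 19/4 ≠ 0, so z = -3/2 is a (simple) pole.
  P(-1/2 - 3*I) = -105/4 + 3*I ≠ 0, so z = -1/2 - 3*I is a (simple) pole.

Poles of f: {-3/2 - 2*I/3, -3/2, -1/2 - 3*I}

Final answer: {-3/2 - 2*I/3, -3/2, -1/2 - 3*I}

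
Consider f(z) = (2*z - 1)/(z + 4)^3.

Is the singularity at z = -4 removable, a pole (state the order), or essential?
Write f(z) = g(z)/(z + 4)^3 with g(z) = 2*z - 1.
g is entire and g(-4) = -9 ≠ 0, so no factor of (z + 4) cancels: the Laurent expansion of f about z = -4 starts at the power -3, i.e. lim_{z→z₀} (z - z₀)^3 f(z) = -9 is finite and nonzero.
So z = -4 is a pole of order 3.

Final answer: pole of order 3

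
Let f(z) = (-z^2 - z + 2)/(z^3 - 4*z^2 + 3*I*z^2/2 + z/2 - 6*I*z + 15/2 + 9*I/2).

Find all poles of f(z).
The singularities of f are the zeros of the denominator. Factoring,
  z^3 - 4*z^2 + 3*I*z^2/2 + z/2 - 6*I*z + 15/2 + 9*I/2 = (z - 3)*(z + 1 + I)*(z - 2 + I/2)
so the candidates are z = 3, z = -1 - I, z = 2 - I/2.

Check the numerator P(z) = -z^2 - z + 2 at each one:
  P(3) = -10 ≠ 0, so z = 3 is a (simple) pole.
  P(-1 - I) = 3 - I ≠ 0, so z = -1 - I is a (simple) pole.
  P(2 - I/2) = -15/4 + 5*I/2 ≠ 0, so z = 2 - I/2 is a (simple) pole.

Poles of f: {-1 - I, 2 - I/2, 3}

Final answer: {-1 - I, 2 - I/2, 3}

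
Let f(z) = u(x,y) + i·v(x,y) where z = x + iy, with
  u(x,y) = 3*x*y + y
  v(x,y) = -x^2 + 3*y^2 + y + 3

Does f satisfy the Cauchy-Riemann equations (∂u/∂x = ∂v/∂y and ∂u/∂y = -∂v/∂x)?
∂u/∂x = 3*y
∂v/∂y = 6*y + 1
∂u/∂y = 3*x + 1
∂v/∂x = -2*x
∂u/∂x ≠ ∂v/∂y and ∂u/∂y ≠ -∂v/∂x; the Cauchy-Riemann equations are not satisfied, so f is not analytic.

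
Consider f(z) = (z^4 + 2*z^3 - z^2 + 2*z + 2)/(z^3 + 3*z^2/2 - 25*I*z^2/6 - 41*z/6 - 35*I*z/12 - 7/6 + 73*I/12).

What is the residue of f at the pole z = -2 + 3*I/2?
Write f(z) = P(z)/Q(z) with P(z) = z^4 + 2*z^3 - z^2 + 2*z + 2 and Q(z) = z^3 + 3*z^2/2 - 25*I*z^2/6 - 41*z/6 - 35*I*z/12 - 7/6 + 73*I/12.
The denominator factors as Q(z) = (z + 1/2 - 2*I)*(z + 2 - 3*I/2)*(z - 1 - 2*I/3), so z = -2 + 3*I/2 is a simple zero of Q and P is analytic there; z = -2 + 3*I/2 is therefore a simple pole and
  Res(f, z₀) = P(z₀)/Q'(z₀).

Q'(z) = 3*z^2 + 3*z - 25*I*z/3 - 41/6 - 35*I/12, so Q'(-2 + 3*I/2) = 59/12 + I/4.
P(-2 + 3*I/2) = -411/16 + 69*I/4.

Res(f, -2 + 3*I/2) = (-411/16 + 69*I/4)/(59/12 + I/4) = -70263/13960 + 52551*I/13960

Final answer: -70263/13960 + 52551*I/13960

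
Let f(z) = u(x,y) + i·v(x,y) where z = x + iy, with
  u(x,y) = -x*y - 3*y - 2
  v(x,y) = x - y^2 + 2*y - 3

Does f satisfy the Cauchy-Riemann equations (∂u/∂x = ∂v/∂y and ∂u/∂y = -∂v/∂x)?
∂u/∂x = -y
∂v/∂y = 2 - 2*y
∂u/∂y = -x - 3
∂v/∂x = 1
∂u/∂x ≠ ∂v/∂y and ∂u/∂y ≠ -∂v/∂x; the Cauchy-Riemann equations are not satisfied, so f is not analytic.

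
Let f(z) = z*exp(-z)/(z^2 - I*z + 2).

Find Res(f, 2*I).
Write f(z) = P(z)/Q(z) with P(z) = z*exp(-z) and Q(z) = z^2 - I*z + 2.
The denominator factors as Q(z) = (z + I)*(z - 2*I), so z = 2*I is a simple zero of Q and P is analytic there; z = 2*I is therefore a simple pole and
  Res(f, z₀) = P(z₀)/Q'(z₀).

Q'(z) = 2*z - I, so Q'(2*I) = 3*I.
P(2*I) = 2*I*exp(-2*I).

Res(f, 2*I) = (2*I*exp(-2*I))/(3*I) = 2*exp(-2*I)/3

Final answer: 2*exp(-2*I)/3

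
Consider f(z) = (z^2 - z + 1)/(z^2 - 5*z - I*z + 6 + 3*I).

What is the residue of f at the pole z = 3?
Write f(z) = P(z)/Q(z) with P(z) = z^2 - z + 1 and Q(z) = z^2 - 5*z - I*z + 6 + 3*I.
The denominator factors as Q(z) = (z - 2 - I)*(z - 3), so z = 3 is a simple zero of Q and P is analytic there; z = 3 is therefore a simple pole and
  Res(f, z₀) = P(z₀)/Q'(z₀).

Q'(z) = 2*z - 5 - I, so Q'(3) = 1 - I.
P(3) = 7.

Res(f, 3) = (7)/(1 - I) = 7/2 + 7*I/2

Final answer: 7/2 + 7*I/2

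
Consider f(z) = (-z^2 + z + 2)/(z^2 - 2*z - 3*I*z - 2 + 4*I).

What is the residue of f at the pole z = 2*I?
Write f(z) = P(z)/Q(z) with P(z) = -z^2 + z + 2 and Q(z) = z^2 - 2*z - 3*I*z - 2 + 4*I.
The denominator factors as Q(z) = (z - 2*I)*(z - 2 - I), so z = 2*I is a simple zero of Q and P is analytic there; z = 2*I is therefore a simple pole and
  Res(f, z₀) = P(z₀)/Q'(z₀).

Q'(z) = 2*z - 2 - 3*I, so Q'(2*I) = -2 + I.
P(2*I) = 6 + 2*I.

Res(f, 2*I) = (6 + 2*I)/(-2 + I) = -2 - 2*I

Final answer: -2 - 2*I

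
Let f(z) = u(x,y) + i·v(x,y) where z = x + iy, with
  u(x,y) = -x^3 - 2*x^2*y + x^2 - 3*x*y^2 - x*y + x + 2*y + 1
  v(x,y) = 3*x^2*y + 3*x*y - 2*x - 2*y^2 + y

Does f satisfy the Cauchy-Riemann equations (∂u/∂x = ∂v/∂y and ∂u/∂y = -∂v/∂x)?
∂u/∂x = -3*x^2 - 4*x*y + 2*x - 3*y^2 - y + 1
∂v/∂y = 3*x^2 + 3*x - 4*y + 1
∂u/∂y = -2*x^2 - 6*x*y - x + 2
∂v/∂x = 6*x*y + 3*y - 2
∂u/∂x ≠ ∂v/∂y and ∂u/∂y ≠ -∂v/∂x; the Cauchy-Riemann equations are not satisfied, so f is not analytic.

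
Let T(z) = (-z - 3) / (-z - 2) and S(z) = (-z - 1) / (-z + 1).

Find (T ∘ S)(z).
(4*z - 2)/(3*z - 1)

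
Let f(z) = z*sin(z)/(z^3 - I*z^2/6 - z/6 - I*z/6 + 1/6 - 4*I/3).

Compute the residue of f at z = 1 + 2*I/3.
Write f(z) = P(z)/Q(z) with P(z) = z*sin(z) and Q(z) = z^3 - I*z^2/6 - z/6 - I*z/6 + 1/6 - 4*I/3.
The denominator factors as Q(z) = (z + 1 - I/2)*(z - 1 - 2*I/3)*(z + I), so z = 1 + 2*I/3 is a simple zero of Q and P is analytic there; z = 1 + 2*I/3 is therefore a simple pole and
  Res(f, z₀) = P(z₀)/Q'(z₀).

Q'(z) = 3*z^2 - I*z/3 - 1/6 - I/6, so Q'(1 + 2*I/3) = 31/18 + 7*I/2.
P(1 + 2*I/3) = (1 + 2*I/3)*sin(1 + 2*I/3).

Res(f, 1 + 2*I/3) = ((1 + 2*I/3)*sin(1 + 2*I/3))/(31/18 + 7*I/2) = (657/2465 - 381*I/2465)*sin(1 + 2*I/3)

Final answer: (657/2465 - 381*I/2465)*sin(1 + 2*I/3)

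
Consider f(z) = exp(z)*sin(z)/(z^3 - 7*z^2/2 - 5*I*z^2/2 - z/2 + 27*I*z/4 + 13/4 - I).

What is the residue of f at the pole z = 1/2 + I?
Write f(z) = P(z)/Q(z) with P(z) = exp(z)*sin(z) and Q(z) = z^3 - 7*z^2/2 - 5*I*z^2/2 - z/2 + 27*I*z/4 + 13/4 - I.
The denominator factors as Q(z) = (z - 1/2 - I)*(z - 3 - I/2)*(z - I), so z = 1/2 + I is a simple zero of Q and P is analytic there; z = 1/2 + I is therefore a simple pole and
  Res(f, z₀) = P(z₀)/Q'(z₀).

Q'(z) = 3*z^2 - 7*z - 5*I*z - 1/2 + 27*I/4, so Q'(1/2 + I) = -5/4 + I/4.
P(1/2 + I) = exp(1/2 + I)*sin(1/2 + I).

Res(f, 1/2 + I) = (exp(1/2 + I)*sin(1/2 + I))/(-5/4 + I/4) = (-10/13 - 2*I/13)*exp(1/2 + I)*sin(1/2 + I)

Final answer: (-10/13 - 2*I/13)*exp(1/2 + I)*sin(1/2 + I)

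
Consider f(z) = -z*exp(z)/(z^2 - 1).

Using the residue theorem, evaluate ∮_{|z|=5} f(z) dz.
-exp(1)*I*pi - I*pi*exp(-1)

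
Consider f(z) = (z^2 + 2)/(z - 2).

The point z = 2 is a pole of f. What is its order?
1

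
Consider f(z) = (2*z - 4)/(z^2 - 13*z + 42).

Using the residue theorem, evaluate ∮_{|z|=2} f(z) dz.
0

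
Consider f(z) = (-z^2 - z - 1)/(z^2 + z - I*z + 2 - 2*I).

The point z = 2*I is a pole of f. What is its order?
Factor the denominator:
  z^2 + z - I*z + 2 - 2*I = (z - 2*I)*(z + 1 + I)

The numerator P(z) = -z^2 - z - 1 has P(2*I) = 3 - 2*I ≠ 0, so no factor of (z - 2*I) cancels.
Near z = 2*I we can therefore write f(z) = g(z)/(z - 2*I) with g analytic at 2*I and g(2*I) ≠ 0 (g is the numerator divided by the remaining denominator factors).

Hence z = 2*I is a pole of order 1.

Final answer: 1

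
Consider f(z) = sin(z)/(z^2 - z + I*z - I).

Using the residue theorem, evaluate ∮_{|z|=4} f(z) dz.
By the residue theorem, ∮_C f(z) dz = 2πi · (sum of the residues of f at the poles inside |z| = 4).

The denominator factors as (z - 1)*(z + I), so the singularities of f are simple poles at z = 1, z = -I.
  |1|² = 1 < 16 = 4², so this pole is inside the contour.
  |-I|² = 1 < 16 = 4², so this pole is inside the contour.

With P(z) = sin(z) and Q(z) = z^2 - z + I*z - I, each pole is simple, so Res(f, z₀) = P(z₀)/Q'(z₀) with Q'(z) = 2*z - 1 + I.
  Res(f, 1) = P(1)/Q'(1) = (sin(1))/(1 + I) = (1/2 - I/2)*sin(1)
  Res(f, -I) = P(-I)/Q'(-I) = (-I*sinh(1))/(-1 - I) = (1/2 + I/2)*sinh(1)

Sum of residues inside C: (1/2 - I/2)*sin(1) + (1/2 + I/2)*sinh(1)
∮_C f(z) dz = 2πi · ((1/2 - I/2)*sin(1) + (1/2 + I/2)*sinh(1)) = pi*(1 + I)*sin(1) + pi*(-1 + I)*sinh(1)

Final answer: pi*(1 + I)*sin(1) + pi*(-1 + I)*sinh(1)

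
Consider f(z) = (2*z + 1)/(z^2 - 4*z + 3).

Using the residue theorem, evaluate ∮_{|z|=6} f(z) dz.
By the residue theorem, ∮_C f(z) dz = 2πi · (sum of the residues of f at the poles inside |z| = 6).

The denominator factors as (z - 3)*(z - 1), so the singularities of f are simple poles at z = 3, z = 1.
  |3|² = 9 < 36 = 6², so this pole is inside the contour.
  |1|² = 1 < 36 = 6², so this pole is inside the contour.

With P(z) = 2*z + 1 and Q(z) = z^2 - 4*z + 3, each pole is simple, so Res(f, z₀) = P(z₀)/Q'(z₀) with Q'(z) = 2*z - 4.
  Res(f, 3) = P(3)/Q'(3) = (7)/(2) = 7/2
  Res(f, 1) = P(1)/Q'(1) = (3)/(-2) = -3/2

Sum of residues inside C: 2
∮_C f(z) dz = 2πi · (2) = 4*I*pi

Final answer: 4*I*pi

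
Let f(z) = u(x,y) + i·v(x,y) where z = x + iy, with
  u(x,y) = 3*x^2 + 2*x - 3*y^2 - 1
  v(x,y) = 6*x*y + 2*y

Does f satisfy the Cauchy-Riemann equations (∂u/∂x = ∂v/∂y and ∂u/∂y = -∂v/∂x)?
∂u/∂x = 6*x + 2
∂v/∂y = 6*x + 2
∂u/∂y = -6*y
∂v/∂x = 6*y
∂u/∂x = ∂v/∂y and ∂u/∂y = -∂v/∂x hold identically; f is analytic.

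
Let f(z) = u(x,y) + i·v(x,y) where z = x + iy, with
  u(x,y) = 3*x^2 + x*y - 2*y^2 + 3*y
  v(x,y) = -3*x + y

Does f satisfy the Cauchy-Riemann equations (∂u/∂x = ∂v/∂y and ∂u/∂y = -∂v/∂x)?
∂u/∂x = 6*x + y
∂v/∂y = 1
∂u/∂y = x - 4*y + 3
∂v/∂x = -3
∂u/∂x ≠ ∂v/∂y and ∂u/∂y ≠ -∂v/∂x; the Cauchy-Riemann equations are not satisfied, so f is not analytic.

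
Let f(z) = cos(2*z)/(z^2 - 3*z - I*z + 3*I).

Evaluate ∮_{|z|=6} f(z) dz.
pi*(1/5 - 3*I/5)*cosh(2) + pi*(-1/5 + 3*I/5)*cos(6)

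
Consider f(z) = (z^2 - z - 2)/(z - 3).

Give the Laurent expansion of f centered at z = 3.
4/(z - 3) + 5 + (z - 3)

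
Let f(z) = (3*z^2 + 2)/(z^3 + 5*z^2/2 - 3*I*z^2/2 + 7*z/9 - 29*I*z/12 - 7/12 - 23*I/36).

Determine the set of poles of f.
{-3/2 + 2*I/3, -1 + I/3, I/2}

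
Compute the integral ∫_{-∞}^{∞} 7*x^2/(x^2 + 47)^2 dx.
7*sqrt(47)*pi/94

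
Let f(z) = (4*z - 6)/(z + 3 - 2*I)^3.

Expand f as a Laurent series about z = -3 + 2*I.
Put w = z - (-3 + 2*I), i.e. z = w - 3 + 2*I. The denominator is w^3, so it suffices to rewrite the numerator in powers of w.

P(z) = 4*z - 6
P(w - 3 + 2*I) = -18 + 8*I + 4*w

Dividing each term by w^3:
  f = (-18 + 8*I)/w^3 + 4/w^2

Substituting back w = z + 3 - 2*I:
  f(z) = (-18 + 8*I)/(z + 3 - 2*I)^3 + 4/(z + 3 - 2*I)^2

The series is finite because the numerator is a polynomial; the negative powers form the principal part.

Final answer: (-18 + 8*I)/(z + 3 - 2*I)^3 + 4/(z + 3 - 2*I)^2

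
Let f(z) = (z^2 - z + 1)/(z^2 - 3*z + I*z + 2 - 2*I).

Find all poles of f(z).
The singularities of f are the zeros of the denominator. Factoring,
  z^2 - 3*z + I*z + 2 - 2*I = (z - 2)*(z - 1 + I)
so the candidates are z = 2, z = 1 - I.

Check the numerator P(z) = z^2 - z + 1 at each one:
  P(2) = 3 ≠ 0, so z = 2 is a (simple) pole.
  P(1 - I) = -I ≠ 0, so z = 1 - I is a (simple) pole.

Poles of f: {1 - I, 2}

Final answer: {1 - I, 2}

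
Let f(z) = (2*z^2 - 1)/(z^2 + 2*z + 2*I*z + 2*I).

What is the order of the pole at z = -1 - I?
Factor the denominator:
  z^2 + 2*z + 2*I*z + 2*I = (z + 1 + I)^2

The numerator P(z) = 2*z^2 - 1 has P(-1 - I) = -1 + 4*I ≠ 0, so no factor of (z + 1 + I) cancels.
Near z = -1 - I we can therefore write f(z) = g(z)/(z + 1 + I)^2 with g analytic at -1 - I and g(-1 - I) ≠ 0 (g is just the numerator).

Hence z = -1 - I is a pole of order 2.

Final answer: 2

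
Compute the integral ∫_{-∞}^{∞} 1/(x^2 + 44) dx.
Let f(z) = 1/(z^2 + 44). The denominator has no real zeros and deg Q - deg P = 2 ≥ 2, so the integral of f over the upper semicircle |z| = R tends to 0 as R → ∞. Closing the contour in the upper half-plane,
  ∫_{-∞}^{∞} f(x) dx = 2πi · Σ Res(f, z_k)  over the poles with Im z_k > 0.

Zeros of the denominator: z^2 + 44 = 0 gives z = ±2*sqrt(11)*I.
Upper half-plane: z = 2*sqrt(11)*I (simple).

Each pole is a simple zero of Q(z) = z^2 + 44, so Res(f, z₀) = P(z₀)/Q'(z₀) with P(z) = 1, Q'(z) = 2*z:
  Res(f, 2*sqrt(11)*I) = (1)/(4*sqrt(11)*I) = -sqrt(11)*I/44

∫_{-∞}^{∞} f(x) dx = 2πi · (-sqrt(11)*I/44) = sqrt(11)*pi/22

Final answer: sqrt(11)*pi/22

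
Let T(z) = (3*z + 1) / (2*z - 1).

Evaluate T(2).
Substitute z = 2:
  numerator:   3*(2) + 1 = 7
  denominator: 2*(2) - 1 = 3
T(2) = (7)/(3) = 7/3

Final answer: 7/3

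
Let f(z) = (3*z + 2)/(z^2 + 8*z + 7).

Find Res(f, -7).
Write f(z) = P(z)/Q(z) with P(z) = 3*z + 2 and Q(z) = z^2 + 8*z + 7.
The denominator factors as Q(z) = (z + 1)*(z + 7), so z = -7 is a simple zero of Q and P is analytic there; z = -7 is therefore a simple pole and
  Res(f, z₀) = P(z₀)/Q'(z₀).

Q'(z) = 2*z + 8, so Q'(-7) = -6.
P(-7) = -19.

Res(f, -7) = (-19)/(-6) = 19/6

Final answer: 19/6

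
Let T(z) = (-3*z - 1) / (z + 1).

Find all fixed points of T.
{-2 - sqrt(3), -2 + sqrt(3)}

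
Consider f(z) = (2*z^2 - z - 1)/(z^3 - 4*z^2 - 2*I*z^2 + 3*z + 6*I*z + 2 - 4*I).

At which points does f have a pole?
The singularities of f are the zeros of the denominator. Factoring,
  z^3 - 4*z^2 - 2*I*z^2 + 3*z + 6*I*z + 2 - 4*I = (z - 2)*(z - 2 - I)*(z - I)
so the candidates are z = 2, z = 2 + I, z = I.

Check the numerator P(z) = 2*z^2 - z - 1 at each one:
  P(2) = 5 ≠ 0, so z = 2 is a (simple) pole.
  P(2 + I) = 3 + 7*I ≠ 0, so z = 2 + I is a (simple) pole.
  P(I) = -3 - I ≠ 0, so z = I is a (simple) pole.

Poles of f: {I, 2, 2 + I}

Final answer: {I, 2, 2 + I}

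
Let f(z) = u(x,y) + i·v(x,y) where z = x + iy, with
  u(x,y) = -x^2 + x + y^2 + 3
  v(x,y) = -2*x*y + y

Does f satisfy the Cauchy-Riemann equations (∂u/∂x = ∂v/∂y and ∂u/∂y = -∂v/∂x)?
∂u/∂x = 1 - 2*x
∂v/∂y = 1 - 2*x
∂u/∂y = 2*y
∂v/∂x = -2*y
∂u/∂x = ∂v/∂y and ∂u/∂y = -∂v/∂x hold identically; f is analytic.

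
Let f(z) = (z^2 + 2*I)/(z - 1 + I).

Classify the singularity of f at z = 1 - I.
The numerator vanishes at z = 1 - I ((1 - I)^2 = -2*I), so it is divisible by z - 1 + I:
  z^2 + 2*I = (z - 1 + I)*(z + 1 - I)
Hence for z ≠ 1 - I, f(z) = z + 1 - I, a polynomial, and lim_{z→1 - I} f(z) = 2 - 2*I is finite.
So the singularity is removable.

Final answer: removable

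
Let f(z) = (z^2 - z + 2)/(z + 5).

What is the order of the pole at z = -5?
1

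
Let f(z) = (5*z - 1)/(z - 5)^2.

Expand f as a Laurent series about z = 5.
Put w = z - (5), i.e. z = w + 5. The denominator is w^2, so it suffices to rewrite the numerator in powers of w.

P(z) = 5*z - 1
P(w + 5) = 24 + 5*w

Dividing each term by w^2:
  f = 24/w^2 + 5/w

Substituting back w = z - 5:
  f(z) = 24/(z - 5)^2 + 5/(z - 5)

The series is finite because the numerator is a polynomial; the negative powers form the principal part, and the coefficient of 1/(z - 5) gives Res(f, 5) = 5.

Final answer: 24/(z - 5)^2 + 5/(z - 5)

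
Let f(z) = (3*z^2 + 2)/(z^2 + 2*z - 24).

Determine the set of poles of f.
The singularities of f are the zeros of the denominator. Factoring,
  z^2 + 2*z - 24 = (z + 6)*(z - 4)
so the candidates are z = -6, z = 4.

Check the numerator P(z) = 3*z^2 + 2 at each one:
  P(-6) = 110 ≠ 0, so z = -6 is a (simple) pole.
  P(4) = 50 ≠ 0, so z = 4 is a (simple) pole.

Poles of f: {-6, 4}

Final answer: {-6, 4}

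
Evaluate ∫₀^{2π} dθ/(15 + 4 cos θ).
2*sqrt(209)*pi/209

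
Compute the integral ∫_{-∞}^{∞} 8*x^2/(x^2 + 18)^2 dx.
Let f(z) = 8*z^2/(z^2 + 18)^2. The denominator has no real zeros and deg Q - deg P = 2 ≥ 2, so the integral of f over the upper semicircle |z| = R tends to 0 as R → ∞. Closing the contour in the upper half-plane,
  ∫_{-∞}^{∞} f(x) dx = 2πi · Σ Res(f, z_k)  over the poles with Im z_k > 0.

Zeros of the denominator: z^2 + 18 = 0 gives z = ±3*sqrt(2)*I.
Upper half-plane: z = 3*sqrt(2)*I (a pole of order 2).

Write f(z) = g(z)/(z - 3*sqrt(2)*I)^2 with g(z) = 8*z^2/(z + 3*sqrt(2)*I)^2. For a double pole, Res(f, z₀) = g'(z₀):
  g'(z) = 48*sqrt(2)*I*z/(z + 3*sqrt(2)*I)^3
  Res(f, 3*sqrt(2)*I) = g'(3*sqrt(2)*I) = -sqrt(2)*I/3

∫_{-∞}^{∞} f(x) dx = 2πi · (-sqrt(2)*I/3) = 2*sqrt(2)*pi/3

Final answer: 2*sqrt(2)*pi/3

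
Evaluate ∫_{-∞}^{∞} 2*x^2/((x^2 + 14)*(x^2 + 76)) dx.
Let f(z) = 2*z^2/((z^2 + 14)*(z^2 + 76)). The denominator has no real zeros and deg Q - deg P = 2 ≥ 2, so the integral of f over the upper semicircle |z| = R tends to 0 as R → ∞. Closing the contour in the upper half-plane,
  ∫_{-∞}^{∞} f(x) dx = 2πi · Σ Res(f, z_k)  over the poles with Im z_k > 0.

Zeros of the denominator: z^2 + 76 = 0 gives z = ±2*sqrt(19)*I; z^2 + 14 = 0 gives z = ±sqrt(14)*I.
Upper half-plane: z = sqrt(14)*I, z = 2*sqrt(19)*I (simple).

Each pole is a simple zero of Q(z) = z^4 + 90*z^2 + 1064, so Res(f, z₀) = P(z₀)/Q'(z₀) with P(z) = 2*z^2, Q'(z) = 4*z^3 + 180*z:
  Res(f, sqrt(14)*I) = (-28)/(124*sqrt(14)*I) = sqrt(14)*I/62
  Res(f, 2*sqrt(19)*I) = (-152)/(-248*sqrt(19)*I) = -sqrt(19)*I/31

Sum of residues: I*(-2*sqrt(19) + sqrt(14))/62
∫_{-∞}^{∞} f(x) dx = 2πi · (I*(-2*sqrt(19) + sqrt(14))/62) = pi*(-sqrt(14) + 2*sqrt(19))/31

Final answer: pi*(-sqrt(14) + 2*sqrt(19))/31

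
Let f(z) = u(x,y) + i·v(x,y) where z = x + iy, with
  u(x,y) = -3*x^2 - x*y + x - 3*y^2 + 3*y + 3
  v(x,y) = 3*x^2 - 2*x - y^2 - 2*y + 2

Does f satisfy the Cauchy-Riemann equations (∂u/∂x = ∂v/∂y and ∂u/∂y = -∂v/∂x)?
∂u/∂x = -6*x - y + 1
∂v/∂y = -2*y - 2
∂u/∂y = -x - 6*y + 3
∂v/∂x = 6*x - 2
∂u/∂x ≠ ∂v/∂y and ∂u/∂y ≠ -∂v/∂x; the Cauchy-Riemann equations are not satisfied, so f is not analytic.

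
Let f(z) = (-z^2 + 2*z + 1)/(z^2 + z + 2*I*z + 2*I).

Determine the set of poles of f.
The singularities of f are the zeros of the denominator. Factoring,
  z^2 + z + 2*I*z + 2*I = (z + 1)*(z + 2*I)
so the candidates are z = -1, z = -2*I.

Check the numerator P(z) = -z^2 + 2*z + 1 at each one:
  P(-1) = -2 ≠ 0, so z = -1 is a (simple) pole.
  P(-2*I) = 5 - 4*I ≠ 0, so z = -2*I is a (simple) pole.

Poles of f: {-1, -2*I}

Final answer: {-1, -2*I}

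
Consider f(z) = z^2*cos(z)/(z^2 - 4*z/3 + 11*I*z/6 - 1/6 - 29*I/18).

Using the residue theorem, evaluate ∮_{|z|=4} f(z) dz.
By the residue theorem, ∮_C f(z) dz = 2πi · (sum of the residues of f at the poles inside |z| = 4).

The denominator factors as (z - 1 + I/3)*(z - 1/3 + 3*I/2), so the singularities of f are simple poles at z = 1 - I/3, z = 1/3 - 3*I/2.
  |1 - I/3|² = 10/9 < 16 = 4², so this pole is inside the contour.
  |1/3 - 3*I/2|² = 85/36 < 16 = 4², so this pole is inside the contour.

With P(z) = z^2*cos(z) and Q(z) = z^2 - 4*z/3 + 11*I*z/6 - 1/6 - 29*I/18, each pole is simple, so Res(f, z₀) = P(z₀)/Q'(z₀) with Q'(z) = 2*z - 4/3 + 11*I/6.
  Res(f, 1 - I/3) = P(1 - I/3)/Q'(1 - I/3) = ((8/9 - 2*I/3)*cos(1 - I/3))/(2/3 + 7*I/6) = (-4/39 - 32*I/39)*cos(1 - I/3)
  Res(f, 1/3 - 3*I/2) = P(1/3 - 3*I/2)/Q'(1/3 - 3*I/2) = ((-77/36 - I)*cos(1/3 - 3*I/2))/(-2/3 - 7*I/6) = (56/39 - 79*I/78)*cos(1/3 - 3*I/2)

Sum of residues inside C: (56/39 - 79*I/78)*cos(1/3 - 3*I/2) + (-4/39 - 32*I/39)*cos(1 - I/3)
∮_C f(z) dz = 2πi · ((56/39 - 79*I/78)*cos(1/3 - 3*I/2) + (-4/39 - 32*I/39)*cos(1 - I/3)) = pi*(64/39 - 8*I/39)*cos(1 - I/3) + pi*(79/39 + 112*I/39)*cos(1/3 - 3*I/2)

Final answer: pi*(64/39 - 8*I/39)*cos(1 - I/3) + pi*(79/39 + 112*I/39)*cos(1/3 - 3*I/2)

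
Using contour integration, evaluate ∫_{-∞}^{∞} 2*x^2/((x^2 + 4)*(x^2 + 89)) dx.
Let f(z) = 2*z^2/((z^2 + 4)*(z^2 + 89)). The denominator has no real zeros and deg Q - deg P = 2 ≥ 2, so the integral of f over the upper semicircle |z| = R tends to 0 as R → ∞. Closing the contour in the upper half-plane,
  ∫_{-∞}^{∞} f(x) dx = 2πi · Σ Res(f, z_k)  over the poles with Im z_k > 0.

Zeros of the denominator: z^2 + 89 = 0 gives z = ±sqrt(89)*I; z^2 + 4 = 0 gives z = ±2*I.
Upper half-plane: z = 2*I, z = sqrt(89)*I (simple).

Each pole is a simple zero of Q(z) = z^4 + 93*z^2 + 356, so Res(f, z₀) = P(z₀)/Q'(z₀) with P(z) = 2*z^2, Q'(z) = 4*z^3 + 186*z:
  Res(f, 2*I) = (-8)/(340*I) = 2*I/85
  Res(f, sqrt(89)*I) = (-178)/(-170*sqrt(89)*I) = -sqrt(89)*I/85

Sum of residues: I*(2 - sqrt(89))/85
∫_{-∞}^{∞} f(x) dx = 2πi · (I*(2 - sqrt(89))/85) = 2*pi*(-2 + sqrt(89))/85

Final answer: 2*pi*(-2 + sqrt(89))/85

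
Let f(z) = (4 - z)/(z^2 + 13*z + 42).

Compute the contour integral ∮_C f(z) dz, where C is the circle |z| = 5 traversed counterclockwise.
By the residue theorem, ∮_C f(z) dz = 2πi · (sum of the residues of f at the poles inside |z| = 5).

The denominator factors as (z + 7)*(z + 6), so the singularities of f are simple poles at z = -7, z = -6.
  |-7|² = 49 > 25 = 5², so this pole is outside the contour.
  |-6|² = 36 > 25 = 5², so this pole is outside the contour.

No pole lies inside the contour, so f is analytic on and inside C and the integral is 0 (Cauchy's theorem).

Final answer: 0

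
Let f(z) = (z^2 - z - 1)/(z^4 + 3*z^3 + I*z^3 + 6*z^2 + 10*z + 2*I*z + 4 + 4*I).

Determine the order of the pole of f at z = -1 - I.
3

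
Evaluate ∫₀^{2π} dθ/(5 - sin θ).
Call the integral J. The integrand is 2π-periodic and we integrate over a full period, so shifting θ does not change the value (θ → θ + π/2 turns sin θ into cos θ; θ → θ + π flips the sign of the trig term). Hence
  J = ∫₀^{2π} dθ/(5 + cos θ).
Put z = e^{iθ}: then cos θ = (z + 1/z)/2, dθ = dz/(iz), and z runs once counterclockwise around |z| = 1:
  J = ∮_{|z|=1} 1/(5 + (z + 1/z)/2) · dz/(iz) = (2/i) ∮_{|z|=1} dz/(z^2 + 10*z + 1).
The roots of z^2 + 10*z + 1 are z = (-5 ± sqrt(5^2 - 1^2)), with sqrt(24) = 2*sqrt(6); their product is 1, so only z₊ = -5 + 2*sqrt(6) lies inside the unit circle (z₋ = -5 - 2*sqrt(6) lies outside).
z₊ is a simple zero of q(z) = z^2 + 10*z + 1, so Res(1/q, z₊) = 1/q'(z₊) with q'(z) = 2*z + 10; and q'(z₊) = (z₊ - z₋) = 4*sqrt(6).
Therefore J = (2/i) · 2πi · 1/(4*sqrt(6)) = 2*pi/(2*sqrt(6)) = sqrt(6)*pi/6

Final answer: sqrt(6)*pi/6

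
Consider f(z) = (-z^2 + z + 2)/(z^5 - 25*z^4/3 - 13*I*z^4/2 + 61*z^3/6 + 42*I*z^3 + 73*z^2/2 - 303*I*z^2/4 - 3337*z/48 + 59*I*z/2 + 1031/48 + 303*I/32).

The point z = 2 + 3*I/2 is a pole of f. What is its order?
Factor the denominator:
  z^5 - 25*z^4/3 - 13*I*z^4/2 + 61*z^3/6 + 42*I*z^3 + 73*z^2/2 - 303*I*z^2/4 - 3337*z/48 + 59*I*z/2 + 1031/48 + 303*I/32 = (z - 2 - 3*I/2)^4*(z - 1/3 - I/2)

The numerator P(z) = -z^2 + z + 2 has P(2 + 3*I/2) = 9/4 - 9*I/2 ≠ 0, so no factor of (z - 2 - 3*I/2) cancels.
Near z = 2 + 3*I/2 we can therefore write f(z) = g(z)/(z - 2 - 3*I/2)^4 with g analytic at 2 + 3*I/2 and g(2 + 3*I/2) ≠ 0 (g is the numerator divided by the remaining denominator factors).

Hence z = 2 + 3*I/2 is a pole of order 4.

Final answer: 4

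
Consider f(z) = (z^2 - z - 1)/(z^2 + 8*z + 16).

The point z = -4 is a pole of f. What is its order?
2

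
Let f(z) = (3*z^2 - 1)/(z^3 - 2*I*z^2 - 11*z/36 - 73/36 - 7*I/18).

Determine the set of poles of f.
{-1/2 - 2*I/3, -1/2 + 2*I, 1 + 2*I/3}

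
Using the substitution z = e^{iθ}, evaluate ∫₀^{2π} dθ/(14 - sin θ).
Call the integral J. The integrand is 2π-periodic and we integrate over a full period, so shifting θ does not change the value (θ → θ + π/2 turns sin θ into cos θ; θ → θ + π flips the sign of the trig term). Hence
  J = ∫₀^{2π} dθ/(14 + cos θ).
Put z = e^{iθ}: then cos θ = (z + 1/z)/2, dθ = dz/(iz), and z runs once counterclockwise around |z| = 1:
  J = ∮_{|z|=1} 1/(14 + (z + 1/z)/2) · dz/(iz) = (2/i) ∮_{|z|=1} dz/(z^2 + 28*z + 1).
The roots of z^2 + 28*z + 1 are z = (-14 ± sqrt(14^2 - 1^2)), with sqrt(195) = sqrt(195); their product is 1, so only z₊ = -14 + sqrt(195) lies inside the unit circle (z₋ = -14 - sqrt(195) lies outside).
z₊ is a simple zero of q(z) = z^2 + 28*z + 1, so Res(1/q, z₊) = 1/q'(z₊) with q'(z) = 2*z + 28; and q'(z₊) = (z₊ - z₋) = 2*sqrt(195).
Therefore J = (2/i) · 2πi · 1/(2*sqrt(195)) = 2*pi/(sqrt(195)) = 2*sqrt(195)*pi/195

Final answer: 2*sqrt(195)*pi/195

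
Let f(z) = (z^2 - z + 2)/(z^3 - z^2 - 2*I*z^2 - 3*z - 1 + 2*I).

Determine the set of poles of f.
{-1, I, 2 + I}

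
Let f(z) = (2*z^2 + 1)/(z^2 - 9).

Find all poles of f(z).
The singularities of f are the zeros of the denominator. Factoring,
  z^2 - 9 = (z + 3)*(z - 3)
so the candidates are z = -3, z = 3.

Check the numerator P(z) = 2*z^2 + 1 at each one:
  P(-3) = 19 ≠ 0, so z = -3 is a (simple) pole.
  P(3) = 19 ≠ 0, so z = 3 is a (simple) pole.

Poles of f: {-3, 3}

Final answer: {-3, 3}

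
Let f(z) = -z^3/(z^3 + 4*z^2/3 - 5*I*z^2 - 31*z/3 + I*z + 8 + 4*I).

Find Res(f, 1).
Write f(z) = P(z)/Q(z) with P(z) = -z^3 and Q(z) = z^3 + 4*z^2/3 - 5*I*z^2 - 31*z/3 + I*z + 8 + 4*I.
The denominator factors as Q(z) = (z + 3 - 3*I)*(z - 1)*(z - 2/3 - 2*I), so z = 1 is a simple zero of Q and P is analytic there; z = 1 is therefore a simple pole and
  Res(f, z₀) = P(z₀)/Q'(z₀).

Q'(z) = 3*z^2 + 8*z/3 - 10*I*z - 31/3 + I, so Q'(1) = -14/3 - 9*I.
P(1) = -1.

Res(f, 1) = (-1)/(-14/3 - 9*I) = 42/925 - 81*I/925

Final answer: 42/925 - 81*I/925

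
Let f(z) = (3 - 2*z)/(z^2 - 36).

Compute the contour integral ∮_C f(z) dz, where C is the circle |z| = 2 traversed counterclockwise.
By the residue theorem, ∮_C f(z) dz = 2πi · (sum of the residues of f at the poles inside |z| = 2).

The denominator factors as (z - 6)*(z + 6), so the singularities of f are simple poles at z = 6, z = -6.
  |6|² = 36 > 4 = 2², so this pole is outside the contour.
  |-6|² = 36 > 4 = 2², so this pole is outside the contour.

No pole lies inside the contour, so f is analytic on and inside C and the integral is 0 (Cauchy's theorem).

Final answer: 0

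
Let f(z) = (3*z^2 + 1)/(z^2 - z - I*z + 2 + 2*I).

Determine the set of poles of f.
The singularities of f are the zeros of the denominator. Factoring,
  z^2 - z - I*z + 2 + 2*I = (z - 2*I)*(z - 1 + I)
so the candidates are z = 2*I, z = 1 - I.

Check the numerator P(z) = 3*z^2 + 1 at each one:
  P(2*I) = -11 ≠ 0, so z = 2*I is a (simple) pole.
  P(1 - I) = 1 - 6*I ≠ 0, so z = 1 - I is a (simple) pole.

Poles of f: {2*I, 1 - I}

Final answer: {2*I, 1 - I}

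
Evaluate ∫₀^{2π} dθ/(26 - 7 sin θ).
Call the integral J. The integrand is 2π-periodic and we integrate over a full period, so shifting θ does not change the value (θ → θ + π/2 turns sin θ into cos θ; θ → θ + π flips the sign of the trig term). Hence
  J = ∫₀^{2π} dθ/(26 + 7 cos θ).
Put z = e^{iθ}: then cos θ = (z + 1/z)/2, dθ = dz/(iz), and z runs once counterclockwise around |z| = 1:
  J = ∮_{|z|=1} 1/(26 + 7*(z + 1/z)/2) · dz/(iz) = (2/i) ∮_{|z|=1} dz/(7*z^2 + 52*z + 7).
The roots of 7*z^2 + 52*z + 7 are z = (-26 ± sqrt(26^2 - 7^2))/7, with sqrt(627) = sqrt(627); their product is 1, so only z₊ = -26/7 + sqrt(627)/7 lies inside the unit circle (z₋ = -26/7 - sqrt(627)/7 lies outside).
z₊ is a simple zero of q(z) = 7*z^2 + 52*z + 7, so Res(1/q, z₊) = 1/q'(z₊) with q'(z) = 14*z + 52; and q'(z₊) = 7*(z₊ - z₋) = 2*sqrt(627).
Therefore J = (2/i) · 2πi · 1/(2*sqrt(627)) = 2*pi/(sqrt(627)) = 2*sqrt(627)*pi/627

Final answer: 2*sqrt(627)*pi/627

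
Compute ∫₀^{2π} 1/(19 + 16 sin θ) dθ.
Call the integral J. The integrand is 2π-periodic and we integrate over a full period, so shifting θ does not change the value (θ → θ + π/2 turns sin θ into cos θ). Hence
  J = ∫₀^{2π} dθ/(19 + 16 cos θ).
Put z = e^{iθ}: then cos θ = (z + 1/z)/2, dθ = dz/(iz), and z runs once counterclockwise around |z| = 1:
  J = ∮_{|z|=1} 1/(19 + 16*(z + 1/z)/2) · dz/(iz) = (2/i) ∮_{|z|=1} dz/(16*z^2 + 38*z + 16).
The roots of 16*z^2 + 38*z + 16 are z = (-19 ± sqrt(19^2 - 16^2))/16, with sqrt(105) = sqrt(105); their product is 1, so only z₊ = -19/16 + sqrt(105)/16 lies inside the unit circle (z₋ = -19/16 - sqrt(105)/16 lies outside).
z₊ is a simple zero of q(z) = 16*z^2 + 38*z + 16, so Res(1/q, z₊) = 1/q'(z₊) with q'(z) = 32*z + 38; and q'(z₊) = 16*(z₊ - z₋) = 2*sqrt(105).
Therefore J = (2/i) · 2πi · 1/(2*sqrt(105)) = 2*pi/(sqrt(105)) = 2*sqrt(105)*pi/105

Final answer: 2*sqrt(105)*pi/105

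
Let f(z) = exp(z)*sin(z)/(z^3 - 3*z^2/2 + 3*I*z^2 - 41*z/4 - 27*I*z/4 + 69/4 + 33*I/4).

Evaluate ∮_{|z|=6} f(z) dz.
pi*(84/1325 - 188*I/1325)*exp(3/2 + I/2)*sin(3/2 + I/2) + pi*(-276/7685 - 412*I/7685)*exp(-3 - 2*I)*sin(3 + 2*I) + pi*(-72/725 + 64*I/725)*exp(3 - 3*I/2)*sin(3 - 3*I/2)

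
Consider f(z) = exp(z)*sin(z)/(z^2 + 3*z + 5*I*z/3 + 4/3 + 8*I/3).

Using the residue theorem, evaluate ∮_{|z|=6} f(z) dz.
By the residue theorem, ∮_C f(z) dz = 2πi · (sum of the residues of f at the poles inside |z| = 6).

The denominator factors as (z + 2 + 2*I/3)*(z + 1 + I), so the singularities of f are simple poles at z = -2 - 2*I/3, z = -1 - I.
  |-2 - 2*I/3|² = 40/9 < 36 = 6², so this pole is inside the contour.
  |-1 - I|² = 2 < 36 = 6², so this pole is inside the contour.

With P(z) = exp(z)*sin(z) and Q(z) = z^2 + 3*z + 5*I*z/3 + 4/3 + 8*I/3, each pole is simple, so Res(f, z₀) = P(z₀)/Q'(z₀) with Q'(z) = 2*z + 3 + 5*I/3.
  Res(f, -2 - 2*I/3) = P(-2 - 2*I/3)/Q'(-2 - 2*I/3) = (-exp(-2 - 2*I/3)*sin(2 + 2*I/3))/(-1 + I/3) = (9/10 + 3*I/10)*exp(-2 - 2*I/3)*sin(2 + 2*I/3)
  Res(f, -1 - I) = P(-1 - I)/Q'(-1 - I) = (-exp(-1 - I)*sin(1 + I))/(1 - I/3) = (-9/10 - 3*I/10)*exp(-1 - I)*sin(1 + I)

Sum of residues inside C: (9/10 + 3*I/10)*exp(-2 - 2*I/3)*sin(2 + 2*I/3) + (-9/10 - 3*I/10)*exp(-1 - I)*sin(1 + I)
∮_C f(z) dz = 2πi · ((9/10 + 3*I/10)*exp(-2 - 2*I/3)*sin(2 + 2*I/3) + (-9/10 - 3*I/10)*exp(-1 - I)*sin(1 + I)) = pi*(3/5 - 9*I/5)*exp(-1 - I)*sin(1 + I) + pi*(-3/5 + 9*I/5)*exp(-2 - 2*I/3)*sin(2 + 2*I/3)

Final answer: pi*(3/5 - 9*I/5)*exp(-1 - I)*sin(1 + I) + pi*(-3/5 + 9*I/5)*exp(-2 - 2*I/3)*sin(2 + 2*I/3)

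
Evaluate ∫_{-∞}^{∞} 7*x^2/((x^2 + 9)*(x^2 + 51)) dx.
Let f(z) = 7*z^2/((z^2 + 9)*(z^2 + 51)). The denominator has no real zeros and deg Q - deg P = 2 ≥ 2, so the integral of f over the upper semicircle |z| = R tends to 0 as R → ∞. Closing the contour in the upper half-plane,
  ∫_{-∞}^{∞} f(x) dx = 2πi · Σ Res(f, z_k)  over the poles with Im z_k > 0.

Zeros of the denominator: z^2 + 9 = 0 gives z = ±3*I; z^2 + 51 = 0 gives z = ±sqrt(51)*I.
Upper half-plane: z = 3*I, z = sqrt(51)*I (simple).

Each pole is a simple zero of Q(z) = z^4 + 60*z^2 + 459, so Res(f, z₀) = P(z₀)/Q'(z₀) with P(z) = 7*z^2, Q'(z) = 4*z^3 + 120*z:
  Res(f, 3*I) = (-63)/(252*I) = I/4
  Res(f, sqrt(51)*I) = (-357)/(-84*sqrt(51)*I) = -sqrt(51)*I/12

Sum of residues: I*(3 - sqrt(51))/12
∫_{-∞}^{∞} f(x) dx = 2πi · (I*(3 - sqrt(51))/12) = pi*(-3 + sqrt(51))/6

Final answer: pi*(-3 + sqrt(51))/6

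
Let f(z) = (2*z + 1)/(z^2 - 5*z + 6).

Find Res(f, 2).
Write f(z) = P(z)/Q(z) with P(z) = 2*z + 1 and Q(z) = z^2 - 5*z + 6.
The denominator factors as Q(z) = (z - 2)*(z - 3), so z = 2 is a simple zero of Q and P is analytic there; z = 2 is therefore a simple pole and
  Res(f, z₀) = P(z₀)/Q'(z₀).

Q'(z) = 2*z - 5, so Q'(2) = -1.
P(2) = 5.

Res(f, 2) = (5)/(-1) = -5

Final answer: -5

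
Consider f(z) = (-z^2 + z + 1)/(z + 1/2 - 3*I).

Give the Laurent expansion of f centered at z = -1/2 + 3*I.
Put w = z - (-1/2 + 3*I), i.e. z = w - 1/2 + 3*I. The denominator is w, so it suffices to rewrite the numerator in powers of w.

P(z) = -z^2 + z + 1
P(w - 1/2 + 3*I) = 37/4 + 6*I + (2 - 6*I)*w - w^2

Dividing each term by w:
  f = (37/4 + 6*I)/w + 2 - 6*I - w

Substituting back w = z + 1/2 - 3*I:
  f(z) = (37/4 + 6*I)/(z + 1/2 - 3*I) + 2 - 6*I - (z + 1/2 - 3*I)

The series is finite because the numerator is a polynomial; the negative powers form the principal part, and the coefficient of 1/(z + 1/2 - 3*I) gives Res(f, -1/2 + 3*I) = 37/4 + 6*I.

Final answer: (37/4 + 6*I)/(z + 1/2 - 3*I) + 2 - 6*I - (z + 1/2 - 3*I)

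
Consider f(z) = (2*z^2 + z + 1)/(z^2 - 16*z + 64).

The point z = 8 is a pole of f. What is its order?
Factor the denominator:
  z^2 - 16*z + 64 = (z - 8)^2

The numerator P(z) = 2*z^2 + z + 1 has P(8) = 137 ≠ 0, so no factor of (z - 8) cancels.
Near z = 8 we can therefore write f(z) = g(z)/(z - 8)^2 with g analytic at 8 and g(8) ≠ 0 (g is just the numerator).

Hence z = 8 is a pole of order 2.

Final answer: 2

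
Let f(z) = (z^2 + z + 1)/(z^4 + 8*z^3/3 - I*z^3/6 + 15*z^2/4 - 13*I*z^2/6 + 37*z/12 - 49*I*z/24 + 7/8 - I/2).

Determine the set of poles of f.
The singularities of f are the zeros of the denominator. Factoring,
  z^4 + 8*z^3/3 - I*z^3/6 + 15*z^2/4 - 13*I*z^2/6 + 37*z/12 - 49*I*z/24 + 7/8 - I/2 = (z + 1/2)*(z + 2/3 + I/3)*(z - 3*I/2)*(z + 3/2 + I)
so the candidates are z = -1/2, z = -2/3 - I/3, z = 3*I/2, z = -3/2 - I.

Check the numerator P(z) = z^2 + z + 1 at each one:
  P(-1/2) = 3/4 ≠ 0, so z = -1/2 is a (simple) pole.
  P(-2/3 - I/3) = 2/3 + I/9 ≠ 0, so z = -2/3 - I/3 is a (simple) pole.
  P(3*I/2) = -5/4 + 3*I/2 ≠ 0, so z = 3*I/2 is a (simple) pole.
  P(-3/2 - I) = 3/4 + 2*I ≠ 0, so z = -3/2 - I is a (simple) pole.

Poles of f: {-3/2 - I, -2/3 - I/3, -1/2, 3*I/2}

Final answer: {-3/2 - I, -2/3 - I/3, -1/2, 3*I/2}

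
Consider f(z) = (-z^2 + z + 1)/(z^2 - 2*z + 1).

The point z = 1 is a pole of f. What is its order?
2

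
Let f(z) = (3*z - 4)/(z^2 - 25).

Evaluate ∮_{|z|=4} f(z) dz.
By the residue theorem, ∮_C f(z) dz = 2πi · (sum of the residues of f at the poles inside |z| = 4).

The denominator factors as (z - 5)*(z + 5), so the singularities of f are simple poles at z = 5, z = -5.
  |5|² = 25 > 16 = 4², so this pole is outside the contour.
  |-5|² = 25 > 16 = 4², so this pole is outside the contour.

No pole lies inside the contour, so f is analytic on and inside C and the integral is 0 (Cauchy's theorem).

Final answer: 0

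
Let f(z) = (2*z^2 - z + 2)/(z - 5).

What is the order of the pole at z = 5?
1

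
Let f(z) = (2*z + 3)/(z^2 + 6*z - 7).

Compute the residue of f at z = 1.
Write f(z) = P(z)/Q(z) with P(z) = 2*z + 3 and Q(z) = z^2 + 6*z - 7.
The denominator factors as Q(z) = (z - 1)*(z + 7), so z = 1 is a simple zero of Q and P is analytic there; z = 1 is therefore a simple pole and
  Res(f, z₀) = P(z₀)/Q'(z₀).

Q'(z) = 2*z + 6, so Q'(1) = 8.
P(1) = 5.

Res(f, 1) = (5)/(8) = 5/8

Final answer: 5/8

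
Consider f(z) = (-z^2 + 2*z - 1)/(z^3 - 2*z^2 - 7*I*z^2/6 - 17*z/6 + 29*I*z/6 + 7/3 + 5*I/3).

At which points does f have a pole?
The singularities of f are the zeros of the denominator. Factoring,
  z^3 - 2*z^2 - 7*I*z^2/6 - 17*z/6 + 29*I*z/6 + 7/3 + 5*I/3 = (z - 3 + I/2)*(z - 2*I/3)*(z + 1 - I)
so the candidates are z = 3 - I/2, z = 2*I/3, z = -1 + I.

Check the numerator P(z) = -z^2 + 2*z - 1 at each one:
  P(3 - I/2) = -15/4 + 2*I ≠ 0, so z = 3 - I/2 is a (simple) pole.
  P(2*I/3) = -5/9 + 4*I/3 ≠ 0, so z = 2*I/3 is a (simple) pole.
  P(-1 + I) = -3 + 4*I ≠ 0, so z = -1 + I is a (simple) pole.

Poles of f: {-1 + I, 2*I/3, 3 - I/2}

Final answer: {-1 + I, 2*I/3, 3 - I/2}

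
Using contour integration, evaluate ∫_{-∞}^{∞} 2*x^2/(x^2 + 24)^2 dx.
Let f(z) = 2*z^2/(z^2 + 24)^2. The denominator has no real zeros and deg Q - deg P = 2 ≥ 2, so the integral of f over the upper semicircle |z| = R tends to 0 as R → ∞. Closing the contour in the upper half-plane,
  ∫_{-∞}^{∞} f(x) dx = 2πi · Σ Res(f, z_k)  over the poles with Im z_k > 0.

Zeros of the denominator: z^2 + 24 = 0 gives z = ±2*sqrt(6)*I.
Upper half-plane: z = 2*sqrt(6)*I (a pole of order 2).

Write f(z) = g(z)/(z - 2*sqrt(6)*I)^2 with g(z) = 2*z^2/(z + 2*sqrt(6)*I)^2. For a double pole, Res(f, z₀) = g'(z₀):
  g'(z) = 8*sqrt(6)*I*z/(z + 2*sqrt(6)*I)^3
  Res(f, 2*sqrt(6)*I) = g'(2*sqrt(6)*I) = -sqrt(6)*I/24

∫_{-∞}^{∞} f(x) dx = 2πi · (-sqrt(6)*I/24) = sqrt(6)*pi/12

Final answer: sqrt(6)*pi/12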